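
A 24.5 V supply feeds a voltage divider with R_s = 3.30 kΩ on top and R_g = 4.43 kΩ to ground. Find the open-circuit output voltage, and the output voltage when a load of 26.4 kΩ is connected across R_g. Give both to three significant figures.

Open-circuit: V = 24.5 × 4.43/(3.30 + 4.43) = 14.0 V.
With the load, R_g becomes R_g‖R_L = 3.793 kΩ, so V = 24.5 × 3.793/7.093 = 13.1 V.

Unloaded: 14.0 V; loaded: 13.1 V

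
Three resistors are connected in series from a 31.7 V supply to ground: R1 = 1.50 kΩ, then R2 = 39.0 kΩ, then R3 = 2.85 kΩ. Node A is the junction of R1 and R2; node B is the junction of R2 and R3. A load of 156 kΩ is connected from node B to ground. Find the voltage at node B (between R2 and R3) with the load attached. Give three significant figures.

V ≈ 2.05 V

At node B, R3 is in parallel with the load: R3‖R_L = 2.799 kΩ.
Below node A the resistance is R2 + (R3‖R_L) = 41.80 kΩ, so V_A = 31.7 × 41.80/43.30 = 30.60 V.
Then V_B = V_A × (R3‖R_L)/(R2 + R3‖R_L) = 30.60 × 2.799/41.80 = 2.05 V.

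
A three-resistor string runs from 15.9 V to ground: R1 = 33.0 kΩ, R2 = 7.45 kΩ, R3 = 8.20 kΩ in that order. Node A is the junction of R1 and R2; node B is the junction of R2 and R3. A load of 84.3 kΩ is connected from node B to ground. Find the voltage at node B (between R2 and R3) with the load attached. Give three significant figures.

At node B, R3 is in parallel with the load: R3‖R_L = 7.473 kΩ.
Below node A the resistance is R2 + (R3‖R_L) = 14.92 kΩ, so V_A = 15.9 × 14.92/47.92 = 4.951 V.
Then V_B = V_A × (R3‖R_L)/(R2 + R3‖R_L) = 4.951 × 7.473/14.92 = 2.48 V.

V ≈ 2.48 V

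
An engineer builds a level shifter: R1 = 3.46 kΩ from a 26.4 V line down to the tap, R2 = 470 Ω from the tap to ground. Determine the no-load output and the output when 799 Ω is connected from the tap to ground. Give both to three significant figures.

Unloaded: 3.16 V; loaded: 2.08 V

Open-circuit: V = 26.4 × 470/(3460 + 470) = 3.16 V.
With the load, R2 becomes R2‖R_L = 295.9 Ω, so V = 26.4 × 295.9/3756 = 2.08 V.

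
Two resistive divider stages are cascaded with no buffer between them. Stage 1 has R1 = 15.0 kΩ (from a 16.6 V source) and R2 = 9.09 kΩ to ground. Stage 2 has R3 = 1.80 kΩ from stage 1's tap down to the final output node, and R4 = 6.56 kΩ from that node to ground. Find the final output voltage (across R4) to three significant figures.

V_out ≈ 2.93 V

Stage 2 presents R3+R4 = 8.360 kΩ as a load on stage 1's tap.
Stage 1's lower leg becomes R2‖(R3+R4) = 4.355 kΩ, so V_mid = 16.6 × 4.355/19.35 = 3.735 V.
Stage 2 is itself unloaded: V_out = V_mid × R4/(R3+R4) = 3.735 × 6.56/8.360 = 2.93 V.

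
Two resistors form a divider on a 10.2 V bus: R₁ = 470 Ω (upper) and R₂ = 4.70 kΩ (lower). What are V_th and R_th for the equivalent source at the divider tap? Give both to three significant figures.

V_th is the open-circuit tap voltage: 10.2 × 4700/(470 + 4700) = 9.27 V.
With the supply zeroed, R₁ and R₂ appear in parallel from the tap: R_th = R₁‖R₂ = (470 × 4700)/5170 = 427 Ω.

V_th = 9.27 V, R_th = 427 Ω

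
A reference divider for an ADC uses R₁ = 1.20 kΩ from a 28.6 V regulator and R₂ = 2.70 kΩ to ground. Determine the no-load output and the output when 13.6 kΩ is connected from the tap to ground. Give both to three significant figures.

Unloaded: 19.8 V; loaded: 18.7 V

Open-circuit: V = 28.6 × 2.70/(1.20 + 2.70) = 19.8 V.
With the load, R₂ becomes R₂‖R_L = 2.253 kΩ, so V = 28.6 × 2.253/3.453 = 18.7 V.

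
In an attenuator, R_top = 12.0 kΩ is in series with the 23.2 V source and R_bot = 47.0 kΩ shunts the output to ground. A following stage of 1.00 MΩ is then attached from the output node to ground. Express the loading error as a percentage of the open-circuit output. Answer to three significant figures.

The divider's output (Thévenin) resistance is R_top‖R_bot = 9.559 kΩ.
Fractional drop under load = R_th/(R_th + R_L) = 9.559 / (9.559 + 1000) = 0.009469.
So the output falls by 0.947 %.

0.947 %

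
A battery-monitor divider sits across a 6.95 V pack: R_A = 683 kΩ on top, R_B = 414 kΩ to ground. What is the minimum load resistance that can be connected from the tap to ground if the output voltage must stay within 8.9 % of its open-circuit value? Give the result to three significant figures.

R_L(min) ≈ 2.64 MΩ

Output resistance R_th = R_A‖R_B = (683 × 414)/1097 = 257.8 kΩ.
The fractional drop is R_th/(R_th + R_L); requiring this ≤ 0.0890 gives R_L ≥ R_th(1/0.0890 − 1) = 257.8 × 10.24 = 2.64 MΩ.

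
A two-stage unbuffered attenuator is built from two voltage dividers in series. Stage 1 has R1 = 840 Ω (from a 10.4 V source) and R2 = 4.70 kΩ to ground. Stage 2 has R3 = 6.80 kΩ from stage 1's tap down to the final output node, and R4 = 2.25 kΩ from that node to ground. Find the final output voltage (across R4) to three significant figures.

V_out ≈ 2.03 V

Stage 2 presents R3+R4 = 9050 Ω as a load on stage 1's tap.
Stage 1's lower leg becomes R2‖(R3+R4) = 3093 Ω, so V_mid = 10.4 × 3093/3933 = 8.179 V.
Stage 2 is itself unloaded: V_out = V_mid × R4/(R3+R4) = 8.179 × 2250/9050 = 2.03 V.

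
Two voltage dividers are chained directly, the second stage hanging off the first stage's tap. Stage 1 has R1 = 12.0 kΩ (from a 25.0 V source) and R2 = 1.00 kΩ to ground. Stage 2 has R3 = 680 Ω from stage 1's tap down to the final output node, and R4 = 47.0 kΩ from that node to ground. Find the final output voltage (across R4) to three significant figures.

V_out ≈ 1.86 V

Stage 2 presents R3+R4 = 47680 Ω as a load on stage 1's tap.
Stage 1's lower leg becomes R2‖(R3+R4) = 979.5 Ω, so V_mid = 25.0 × 979.5/12980 = 1.887 V.
Stage 2 is itself unloaded: V_out = V_mid × R4/(R3+R4) = 1.887 × 47000/47680 = 1.86 V.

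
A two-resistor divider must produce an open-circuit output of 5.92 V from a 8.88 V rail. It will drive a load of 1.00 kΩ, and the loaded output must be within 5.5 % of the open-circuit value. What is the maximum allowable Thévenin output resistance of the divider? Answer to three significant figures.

R_th ≤ 58.2 Ω

Loading drop = R_th/(R_th + R_L) ≤ 0.0550, so R_th ≤ R_L · ε/(1−ε) = 1.00 kΩ × 0.0550/0.9450 = 58.2 Ω.
(Any R1, R2 with R2/(R1+R2) = 0.667 and R1‖R2 ≤ 58.2 Ω will meet the spec.)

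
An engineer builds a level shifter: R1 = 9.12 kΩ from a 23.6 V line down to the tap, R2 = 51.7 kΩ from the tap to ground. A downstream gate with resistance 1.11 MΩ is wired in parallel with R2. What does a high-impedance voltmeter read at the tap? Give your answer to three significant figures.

V_out ≈ 19.9 V

The load sits in parallel with R2: R2‖R_L = (51.7 × 1110) / (51.7 + 1110) = 49.40 kΩ.
V_out = 23.6 × 49.40 / (9.12 + 49.40) = 23.6 × 49.40/58.52 = 19.9 V.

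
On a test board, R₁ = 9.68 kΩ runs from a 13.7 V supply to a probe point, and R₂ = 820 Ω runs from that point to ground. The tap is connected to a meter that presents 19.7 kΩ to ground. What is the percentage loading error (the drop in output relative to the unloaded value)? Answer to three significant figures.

The divider's output (Thévenin) resistance is R₁‖R₂ = 756.0 Ω.
Fractional drop under load = R_th/(R_th + R_L) = 756.0 / (756.0 + 19700) = 0.03696.
So the output falls by 3.70 %.

3.70 %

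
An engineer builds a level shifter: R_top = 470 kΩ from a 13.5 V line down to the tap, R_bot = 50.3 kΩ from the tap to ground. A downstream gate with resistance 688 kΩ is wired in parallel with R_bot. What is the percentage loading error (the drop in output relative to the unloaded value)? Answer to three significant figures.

6.20 %

The divider's output (Thévenin) resistance is R_top‖R_bot = 45.44 kΩ.
Fractional drop under load = R_th/(R_th + R_L) = 45.44 / (45.44 + 688) = 0.06195.
So the output falls by 6.20 %.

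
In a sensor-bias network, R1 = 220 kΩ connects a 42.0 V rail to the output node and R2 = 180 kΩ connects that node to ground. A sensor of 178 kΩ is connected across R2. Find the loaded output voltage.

The load sits in parallel with R2: R2‖R_L = (180 × 178) / (180 + 178) = 89.50 kΩ.
V_out = 42.0 × 89.50 / (220 + 89.50) = 42.0 × 89.50/309.5 = 12.1 V.

V_out ≈ 12.1 V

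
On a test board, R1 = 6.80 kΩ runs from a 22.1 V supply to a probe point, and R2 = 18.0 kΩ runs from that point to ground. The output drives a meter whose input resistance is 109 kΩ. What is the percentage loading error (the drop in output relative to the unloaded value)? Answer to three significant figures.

4.33 %

The divider's output (Thévenin) resistance is R1‖R2 = 4.935 kΩ.
Fractional drop under load = R_th/(R_th + R_L) = 4.935 / (4.935 + 109) = 0.04332.
So the output falls by 4.33 %.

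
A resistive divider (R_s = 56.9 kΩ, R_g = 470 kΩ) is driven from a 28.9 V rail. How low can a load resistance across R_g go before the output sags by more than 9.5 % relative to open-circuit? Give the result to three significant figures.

R_L(min) ≈ 484 kΩ

Output resistance R_th = R_s‖R_g = (56.9 × 470)/526.9 = 50.76 kΩ.
The fractional drop is R_th/(R_th + R_L); requiring this ≤ 0.0950 gives R_L ≥ R_th(1/0.0950 − 1) = 50.76 × 9.526 = 484 kΩ.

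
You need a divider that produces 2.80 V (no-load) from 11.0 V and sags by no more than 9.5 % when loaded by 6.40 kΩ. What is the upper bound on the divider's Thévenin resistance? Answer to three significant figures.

Loading drop = R_th/(R_th + R_L) ≤ 0.0950, so R_th ≤ R_L · ε/(1−ε) = 6.40 kΩ × 0.0950/0.9050 = 672 Ω.

R_th ≤ 672 Ω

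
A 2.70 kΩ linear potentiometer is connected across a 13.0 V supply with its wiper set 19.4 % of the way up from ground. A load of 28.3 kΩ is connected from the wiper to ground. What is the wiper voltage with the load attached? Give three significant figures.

The wiper splits the pot into (1−α)R = 2176 Ω above and αR = 523.8 Ω below.
Lower section ‖ load = 514.3 Ω.
V_wiper = 13.0 × 514.3/(2176 + 514.3) = 2.48 V.

V ≈ 2.48 V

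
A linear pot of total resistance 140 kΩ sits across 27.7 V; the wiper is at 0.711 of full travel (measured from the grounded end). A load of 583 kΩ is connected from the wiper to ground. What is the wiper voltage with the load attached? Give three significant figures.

The wiper splits the pot into (1−α)R = 40.46 kΩ above and αR = 99.54 kΩ below.
Lower section ‖ load = 85.02 kΩ.
V_wiper = 27.7 × 85.02/(40.46 + 85.02) = 18.8 V.

V ≈ 18.8 V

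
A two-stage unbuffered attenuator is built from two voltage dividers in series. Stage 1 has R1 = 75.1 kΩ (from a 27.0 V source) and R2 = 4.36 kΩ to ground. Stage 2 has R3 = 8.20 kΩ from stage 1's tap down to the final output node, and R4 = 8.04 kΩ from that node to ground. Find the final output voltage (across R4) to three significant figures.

V_out ≈ 0.585 V

Stage 2 presents R3+R4 = 16.24 kΩ as a load on stage 1's tap.
Stage 1's lower leg becomes R2‖(R3+R4) = 3.437 kΩ, so V_mid = 27.0 × 3.437/78.54 = 1.182 V.
Stage 2 is itself unloaded: V_out = V_mid × R4/(R3+R4) = 1.182 × 8.04/16.24 = 0.585 V.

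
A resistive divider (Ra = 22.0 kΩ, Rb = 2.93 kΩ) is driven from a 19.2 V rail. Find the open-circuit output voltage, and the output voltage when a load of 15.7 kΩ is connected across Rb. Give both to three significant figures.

Unloaded: 2.26 V; loaded: 1.94 V

Open-circuit: V = 19.2 × 2.93/(22.0 + 2.93) = 2.26 V.
With the load, Rb becomes Rb‖R_L = 2.469 kΩ, so V = 19.2 × 2.469/24.47 = 1.94 V.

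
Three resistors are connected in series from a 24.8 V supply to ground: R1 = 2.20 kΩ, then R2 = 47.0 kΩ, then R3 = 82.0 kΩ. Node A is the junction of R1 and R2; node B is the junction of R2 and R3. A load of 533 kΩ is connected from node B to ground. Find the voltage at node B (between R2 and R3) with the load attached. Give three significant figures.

V ≈ 14.7 V

At node B, R3 is in parallel with the load: R3‖R_L = 71.07 kΩ.
Below node A the resistance is R2 + (R3‖R_L) = 118.1 kΩ, so V_A = 24.8 × 118.1/120.3 = 24.35 V.
Then V_B = V_A × (R3‖R_L)/(R2 + R3‖R_L) = 24.35 × 71.07/118.1 = 14.7 V.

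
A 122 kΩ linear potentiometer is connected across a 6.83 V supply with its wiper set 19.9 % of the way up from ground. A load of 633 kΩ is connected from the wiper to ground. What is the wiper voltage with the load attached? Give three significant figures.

The wiper splits the pot into (1−α)R = 97.72 kΩ above and αR = 24.28 kΩ below.
Lower section ‖ load = 23.38 kΩ.
V_wiper = 6.83 × 23.38/(97.72 + 23.38) = 1.32 V.

V ≈ 1.32 V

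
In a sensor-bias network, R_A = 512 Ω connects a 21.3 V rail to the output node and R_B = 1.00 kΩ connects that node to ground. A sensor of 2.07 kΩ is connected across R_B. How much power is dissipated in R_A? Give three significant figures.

P ≈ 165 mW

Total resistance from the source is R_A + (R_B‖R_L) = 1186 Ω, so I = 21.3/1186 Ω = 17.96 mA.
P = I²·R_A = (17.96 mA)² × 512 Ω = 165 mW.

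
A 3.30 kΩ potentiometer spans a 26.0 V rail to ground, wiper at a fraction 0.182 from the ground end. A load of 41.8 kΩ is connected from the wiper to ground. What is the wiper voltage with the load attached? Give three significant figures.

V ≈ 4.68 V

The wiper splits the pot into (1−α)R = 2699 Ω above and αR = 600.6 Ω below.
Lower section ‖ load = 592.1 Ω.
V_wiper = 26.0 × 592.1/(2699 + 592.1) = 4.68 V.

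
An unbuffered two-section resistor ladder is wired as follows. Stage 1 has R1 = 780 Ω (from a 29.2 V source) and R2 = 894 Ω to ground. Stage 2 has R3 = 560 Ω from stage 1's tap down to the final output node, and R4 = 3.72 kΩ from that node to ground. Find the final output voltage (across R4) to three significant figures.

V_out ≈ 12.4 V

Stage 2 presents R3+R4 = 4280 Ω as a load on stage 1's tap.
Stage 1's lower leg becomes R2‖(R3+R4) = 739.5 Ω, so V_mid = 29.2 × 739.5/1520 = 14.21 V.
Stage 2 is itself unloaded: V_out = V_mid × R4/(R3+R4) = 14.21 × 3720/4280 = 12.4 V.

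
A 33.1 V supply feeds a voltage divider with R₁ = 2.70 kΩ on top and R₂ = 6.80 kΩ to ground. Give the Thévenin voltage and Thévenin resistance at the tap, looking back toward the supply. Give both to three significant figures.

V_th is the open-circuit tap voltage: 33.1 × 6.80/(2.70 + 6.80) = 23.7 V.
With the supply zeroed, R₁ and R₂ appear in parallel from the tap: R_th = R₁‖R₂ = (2.70 × 6.80)/9.500 = 1.93 kΩ.

V_th = 23.7 V, R_th = 1.93 kΩ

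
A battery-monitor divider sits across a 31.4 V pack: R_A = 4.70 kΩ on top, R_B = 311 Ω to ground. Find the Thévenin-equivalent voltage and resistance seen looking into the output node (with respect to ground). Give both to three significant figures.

V_th = 1.95 V, R_th = 292 Ω

V_th is the open-circuit tap voltage: 31.4 × 311/(4700 + 311) = 1.95 V.
With the supply zeroed, R_A and R_B appear in parallel from the tap: R_th = R_A‖R_B = (4700 × 311)/5011 = 292 Ω.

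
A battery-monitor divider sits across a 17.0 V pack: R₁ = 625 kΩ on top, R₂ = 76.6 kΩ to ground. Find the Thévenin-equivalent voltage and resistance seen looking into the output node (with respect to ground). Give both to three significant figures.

V_th = 1.86 V, R_th = 68.2 kΩ

V_th is the open-circuit tap voltage: 17.0 × 76.6/(625 + 76.6) = 1.86 V.
With the supply zeroed, R₁ and R₂ appear in parallel from the tap: R_th = R₁‖R₂ = (625 × 76.6)/701.6 = 68.2 kΩ.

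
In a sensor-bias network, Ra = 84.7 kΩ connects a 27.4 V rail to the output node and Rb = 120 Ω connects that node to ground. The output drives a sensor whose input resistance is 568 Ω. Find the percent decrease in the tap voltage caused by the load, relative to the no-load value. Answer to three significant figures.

17.4 %

The divider's output (Thévenin) resistance is Ra‖Rb = 119.8 Ω.
Fractional drop under load = R_th/(R_th + R_L) = 119.8 / (119.8 + 568) = 0.1742.
So the output falls by 17.4 %.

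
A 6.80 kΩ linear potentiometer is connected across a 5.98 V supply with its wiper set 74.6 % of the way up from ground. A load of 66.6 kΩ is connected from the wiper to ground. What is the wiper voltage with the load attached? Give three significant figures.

The wiper splits the pot into (1−α)R = 1.727 kΩ above and αR = 5.073 kΩ below.
Lower section ‖ load = 4.714 kΩ.
V_wiper = 5.98 × 4.714/(1.727 + 4.714) = 4.38 V.

V ≈ 4.38 V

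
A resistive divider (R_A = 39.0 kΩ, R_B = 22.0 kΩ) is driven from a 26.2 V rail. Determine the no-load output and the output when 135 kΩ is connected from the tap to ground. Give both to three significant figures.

Unloaded: 9.45 V; loaded: 8.56 V

Open-circuit: V = 26.2 × 22.0/(39.0 + 22.0) = 9.45 V.
With the load, R_B becomes R_B‖R_L = 18.92 kΩ, so V = 26.2 × 18.92/57.92 = 8.56 V.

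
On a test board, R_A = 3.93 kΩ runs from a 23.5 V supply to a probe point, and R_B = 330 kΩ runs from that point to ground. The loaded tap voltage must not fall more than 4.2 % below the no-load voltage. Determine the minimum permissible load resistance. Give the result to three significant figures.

R_L(min) ≈ 88.6 kΩ

Output resistance R_th = R_A‖R_B = (3.93 × 330)/333.9 = 3.884 kΩ.
The fractional drop is R_th/(R_th + R_L); requiring this ≤ 0.0420 gives R_L ≥ R_th(1/0.0420 − 1) = 3.884 × 22.81 = 88.6 kΩ.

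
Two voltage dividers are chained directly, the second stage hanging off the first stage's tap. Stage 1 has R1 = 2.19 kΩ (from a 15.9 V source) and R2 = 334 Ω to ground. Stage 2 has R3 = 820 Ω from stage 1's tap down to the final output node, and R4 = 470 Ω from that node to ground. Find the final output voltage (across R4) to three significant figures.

Stage 2 presents R3+R4 = 1290 Ω as a load on stage 1's tap.
Stage 1's lower leg becomes R2‖(R3+R4) = 265.3 Ω, so V_mid = 15.9 × 265.3/2455 = 1.718 V.
Stage 2 is itself unloaded: V_out = V_mid × R4/(R3+R4) = 1.718 × 470/1290 = 0.626 V.

V_out ≈ 0.626 V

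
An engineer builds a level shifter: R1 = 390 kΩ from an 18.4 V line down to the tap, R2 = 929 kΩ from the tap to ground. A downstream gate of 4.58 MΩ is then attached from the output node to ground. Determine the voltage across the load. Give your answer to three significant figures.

V_out ≈ 12.2 V

The load sits in parallel with R2: R2‖R_L = (929 × 4580) / (929 + 4580) = 772.3 kΩ.
V_out = 18.4 × 772.3 / (390 + 772.3) = 18.4 × 772.3/1162 = 12.2 V.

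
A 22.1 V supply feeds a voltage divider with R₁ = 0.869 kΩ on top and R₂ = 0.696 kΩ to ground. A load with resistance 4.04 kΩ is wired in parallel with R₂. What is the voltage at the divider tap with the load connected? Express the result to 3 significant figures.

V_out ≈ 8.97 V

The load sits in parallel with R₂: R₂‖R_L = (696 × 4040) / (696 + 4040) = 593.7 Ω.
V_out = 22.1 × 593.7 / (869 + 593.7) = 22.1 × 593.7/1463 = 8.97 V.
(Unloaded it would have been 9.83 V.)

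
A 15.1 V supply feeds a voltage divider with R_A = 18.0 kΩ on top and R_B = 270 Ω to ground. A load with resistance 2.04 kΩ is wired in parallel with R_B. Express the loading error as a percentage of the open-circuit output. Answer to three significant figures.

Unloaded V = 15.1 × 270/18270 = 0.22315 V.
Loaded: R_B‖R_L = 238.4 Ω, giving V = 15.1 × 238.4/18240 = 0.19741 V.
Drop = (0.22315 − 0.19741) / 0.22315 = 11.5 %.

11.5 %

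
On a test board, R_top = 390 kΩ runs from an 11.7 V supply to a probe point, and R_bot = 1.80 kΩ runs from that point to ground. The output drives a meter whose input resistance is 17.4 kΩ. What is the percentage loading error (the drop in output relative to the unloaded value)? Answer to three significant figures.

The divider's output (Thévenin) resistance is R_top‖R_bot = 1.792 kΩ.
Fractional drop under load = R_th/(R_th + R_L) = 1.792 / (1.792 + 17.4) = 0.09336.
So the output falls by 9.34 %.

9.34 %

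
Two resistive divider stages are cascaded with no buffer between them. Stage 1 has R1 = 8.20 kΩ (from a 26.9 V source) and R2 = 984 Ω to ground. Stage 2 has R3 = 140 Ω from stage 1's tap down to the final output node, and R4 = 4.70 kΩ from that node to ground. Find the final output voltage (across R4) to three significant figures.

Stage 2 presents R3+R4 = 4840 Ω as a load on stage 1's tap.
Stage 1's lower leg becomes R2‖(R3+R4) = 817.7 Ω, so V_mid = 26.9 × 817.7/9018 = 2.439 V.
Stage 2 is itself unloaded: V_out = V_mid × R4/(R3+R4) = 2.439 × 4700/4840 = 2.37 V.

V_out ≈ 2.37 V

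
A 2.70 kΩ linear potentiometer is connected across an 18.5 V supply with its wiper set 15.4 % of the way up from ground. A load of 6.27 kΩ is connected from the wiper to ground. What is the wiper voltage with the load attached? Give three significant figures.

The wiper splits the pot into (1−α)R = 2284 Ω above and αR = 415.8 Ω below.
Lower section ‖ load = 389.9 Ω.
V_wiper = 18.5 × 389.9/(2284 + 389.9) = 2.70 V.

V ≈ 2.70 V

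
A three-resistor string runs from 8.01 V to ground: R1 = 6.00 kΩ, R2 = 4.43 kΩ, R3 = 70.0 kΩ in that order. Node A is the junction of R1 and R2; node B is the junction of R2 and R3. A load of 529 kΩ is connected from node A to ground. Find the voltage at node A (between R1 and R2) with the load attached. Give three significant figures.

Below node A the series string R2+R3 = 74.43 kΩ sits in parallel with the 529 kΩ load: 65.25 kΩ.
V_A = 8.01 × 65.25/(6.00 + 65.25) = 7.34 V.

V ≈ 7.34 V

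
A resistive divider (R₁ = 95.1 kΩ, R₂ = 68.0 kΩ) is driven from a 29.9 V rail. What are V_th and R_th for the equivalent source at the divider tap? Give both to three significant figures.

V_th = 12.5 V, R_th = 39.6 kΩ

V_th is the open-circuit tap voltage: 29.9 × 68.0/(95.1 + 68.0) = 12.5 V.
With the supply zeroed, R₁ and R₂ appear in parallel from the tap: R_th = R₁‖R₂ = (95.1 × 68.0)/163.1 = 39.6 kΩ.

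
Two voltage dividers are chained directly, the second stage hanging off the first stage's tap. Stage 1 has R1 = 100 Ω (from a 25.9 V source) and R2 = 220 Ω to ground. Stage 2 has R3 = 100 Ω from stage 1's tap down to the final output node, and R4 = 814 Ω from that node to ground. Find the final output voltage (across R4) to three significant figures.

V_out ≈ 14.7 V

Stage 2 presents R3+R4 = 914.0 Ω as a load on stage 1's tap.
Stage 1's lower leg becomes R2‖(R3+R4) = 177.3 Ω, so V_mid = 25.9 × 177.3/277.3 = 16.56 V.
Stage 2 is itself unloaded: V_out = V_mid × R4/(R3+R4) = 16.56 × 814/914.0 = 14.7 V.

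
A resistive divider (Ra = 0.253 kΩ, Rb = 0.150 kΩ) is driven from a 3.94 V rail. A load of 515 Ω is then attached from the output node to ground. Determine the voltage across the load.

V_out ≈ 1.24 V

The load sits in parallel with Rb: Rb‖R_L = (150 × 515) / (150 + 515) = 116.2 Ω.
V_out = 3.94 × 116.2 / (253 + 116.2) = 3.94 × 116.2/369.2 = 1.24 V.
(Unloaded it would have been 1.47 V.)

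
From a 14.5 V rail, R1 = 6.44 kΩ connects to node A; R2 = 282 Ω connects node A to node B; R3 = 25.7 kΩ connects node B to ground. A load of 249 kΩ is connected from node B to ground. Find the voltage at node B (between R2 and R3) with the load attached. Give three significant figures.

V ≈ 11.3 V

At node B, R3 is in parallel with the load: R3‖R_L = 23300 Ω.
Below node A the resistance is R2 + (R3‖R_L) = 23580 Ω, so V_A = 14.5 × 23580/30020 = 11.39 V.
Then V_B = V_A × (R3‖R_L)/(R2 + R3‖R_L) = 11.39 × 23300/23580 = 11.3 V.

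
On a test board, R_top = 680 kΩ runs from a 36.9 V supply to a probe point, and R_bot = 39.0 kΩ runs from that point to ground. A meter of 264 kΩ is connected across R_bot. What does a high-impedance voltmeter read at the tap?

V_out ≈ 1.76 V

The load sits in parallel with R_bot: R_bot‖R_L = (39.0 × 264) / (39.0 + 264) = 33.98 kΩ.
V_out = 36.9 × 33.98 / (680 + 33.98) = 36.9 × 33.98/714.0 = 1.76 V.
(Unloaded it would have been 2.00 V.)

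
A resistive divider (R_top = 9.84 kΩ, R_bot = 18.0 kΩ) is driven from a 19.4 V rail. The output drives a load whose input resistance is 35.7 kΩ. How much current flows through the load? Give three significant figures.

R_bot‖R_L = 11.97 kΩ; V_out = 19.4 × 11.97/21.81 = 10.65 V.
I_L = V_out / R_L = 10.65 / 35.7 kΩ = 0.298 mA.

I_L ≈ 0.298 mA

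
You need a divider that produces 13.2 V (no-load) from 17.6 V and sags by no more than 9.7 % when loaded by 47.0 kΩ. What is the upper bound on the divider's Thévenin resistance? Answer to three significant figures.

R_th ≤ 5.05 kΩ

Loading drop = R_th/(R_th + R_L) ≤ 0.0970, so R_th ≤ R_L · ε/(1−ε) = 47.0 kΩ × 0.0970/0.9030 = 5.05 kΩ.
(Any R1, R2 with R2/(R1+R2) = 0.750 and R1‖R2 ≤ 5.05 kΩ will meet the spec.)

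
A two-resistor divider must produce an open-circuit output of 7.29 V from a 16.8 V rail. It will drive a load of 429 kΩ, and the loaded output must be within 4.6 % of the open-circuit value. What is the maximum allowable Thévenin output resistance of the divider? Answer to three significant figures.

R_th ≤ 20.7 kΩ

Loading drop = R_th/(R_th + R_L) ≤ 0.0460, so R_th ≤ R_L · ε/(1−ε) = 429 kΩ × 0.0460/0.9540 = 20.7 kΩ.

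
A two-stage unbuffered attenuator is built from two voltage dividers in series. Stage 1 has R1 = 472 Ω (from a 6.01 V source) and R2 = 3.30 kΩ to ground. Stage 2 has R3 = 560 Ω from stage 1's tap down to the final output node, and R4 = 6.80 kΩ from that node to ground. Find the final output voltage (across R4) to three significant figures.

Stage 2 presents R3+R4 = 7360 Ω as a load on stage 1's tap.
Stage 1's lower leg becomes R2‖(R3+R4) = 2278 Ω, so V_mid = 6.01 × 2278/2750 = 4.979 V.
Stage 2 is itself unloaded: V_out = V_mid × R4/(R3+R4) = 4.979 × 6800/7360 = 4.60 V.

V_out ≈ 4.60 V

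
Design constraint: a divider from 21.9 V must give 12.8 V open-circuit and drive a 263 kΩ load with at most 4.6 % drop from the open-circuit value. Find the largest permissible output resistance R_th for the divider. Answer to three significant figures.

R_th ≤ 12.7 kΩ

Loading drop = R_th/(R_th + R_L) ≤ 0.0460, so R_th ≤ R_L · ε/(1−ε) = 263 kΩ × 0.0460/0.9540 = 12.7 kΩ.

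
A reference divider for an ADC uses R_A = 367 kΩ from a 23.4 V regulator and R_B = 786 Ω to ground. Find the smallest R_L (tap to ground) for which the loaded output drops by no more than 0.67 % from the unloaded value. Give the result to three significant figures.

R_L(min) ≈ 116 kΩ

Output resistance R_th = R_A‖R_B = (367000 × 786)/367800 = 784.3 Ω.
The fractional drop is R_th/(R_th + R_L); requiring this ≤ 0.00670 gives R_L ≥ R_th(1/0.00670 − 1) = 784.3 × 148.3 = 116 kΩ.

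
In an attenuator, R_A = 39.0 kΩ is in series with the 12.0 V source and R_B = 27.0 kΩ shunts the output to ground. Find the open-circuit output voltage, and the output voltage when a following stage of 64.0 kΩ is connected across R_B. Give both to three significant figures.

Open-circuit: V = 12.0 × 27.0/(39.0 + 27.0) = 4.91 V.
With the load, R_B becomes R_B‖R_L = 18.99 kΩ, so V = 12.0 × 18.99/57.99 = 3.93 V.

Unloaded: 4.91 V; loaded: 3.93 V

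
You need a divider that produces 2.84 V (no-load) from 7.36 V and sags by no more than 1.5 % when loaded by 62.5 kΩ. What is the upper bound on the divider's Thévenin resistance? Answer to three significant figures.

Loading drop = R_th/(R_th + R_L) ≤ 0.0150, so R_th ≤ R_L · ε/(1−ε) = 62.5 kΩ × 0.0150/0.9850 = 952 Ω.
(Any R1, R2 with R2/(R1+R2) = 0.386 and R1‖R2 ≤ 952 Ω will meet the spec.)

R_th ≤ 952 Ω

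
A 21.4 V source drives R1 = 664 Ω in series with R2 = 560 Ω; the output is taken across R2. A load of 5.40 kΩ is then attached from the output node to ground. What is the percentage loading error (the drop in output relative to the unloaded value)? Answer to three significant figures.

The divider's output (Thévenin) resistance is R1‖R2 = 303.8 Ω.
Fractional drop under load = R_th/(R_th + R_L) = 303.8 / (303.8 + 5400) = 0.05326.
So the output falls by 5.33 %.

5.33 %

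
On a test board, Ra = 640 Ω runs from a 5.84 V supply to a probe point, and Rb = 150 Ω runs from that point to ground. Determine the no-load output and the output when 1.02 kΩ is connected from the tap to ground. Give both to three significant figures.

Open-circuit: V = 5.84 × 150/(640 + 150) = 1.11 V.
With the load, Rb becomes Rb‖R_L = 130.8 Ω, so V = 5.84 × 130.8/770.8 = 0.991 V.

Unloaded: 1.11 V; loaded: 0.991 V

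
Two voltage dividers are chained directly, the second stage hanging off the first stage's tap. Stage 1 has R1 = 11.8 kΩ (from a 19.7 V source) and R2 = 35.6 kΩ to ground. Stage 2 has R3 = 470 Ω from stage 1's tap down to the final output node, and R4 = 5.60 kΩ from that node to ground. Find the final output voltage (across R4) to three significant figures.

Stage 2 presents R3+R4 = 6070 Ω as a load on stage 1's tap.
Stage 1's lower leg becomes R2‖(R3+R4) = 5186 Ω, so V_mid = 19.7 × 5186/16990 = 6.014 V.
Stage 2 is itself unloaded: V_out = V_mid × R4/(R3+R4) = 6.014 × 5600/6070 = 5.55 V.

V_out ≈ 5.55 V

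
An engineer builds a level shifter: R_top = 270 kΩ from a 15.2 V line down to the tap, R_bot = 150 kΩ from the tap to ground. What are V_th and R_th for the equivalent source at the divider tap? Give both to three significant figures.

V_th is the open-circuit tap voltage: 15.2 × 150/(270 + 150) = 5.43 V.
With the supply zeroed, R_top and R_bot appear in parallel from the tap: R_th = R_top‖R_bot = (270 × 150)/420.0 = 96.4 kΩ.

V_th = 5.43 V, R_th = 96.4 kΩ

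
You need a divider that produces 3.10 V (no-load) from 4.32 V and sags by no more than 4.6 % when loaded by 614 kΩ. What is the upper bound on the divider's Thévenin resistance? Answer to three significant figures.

R_th ≤ 29.6 kΩ

Loading drop = R_th/(R_th + R_L) ≤ 0.0460, so R_th ≤ R_L · ε/(1−ε) = 614 kΩ × 0.0460/0.9540 = 29.6 kΩ.
(Any R1, R2 with R2/(R1+R2) = 0.718 and R1‖R2 ≤ 29.6 kΩ will meet the spec.)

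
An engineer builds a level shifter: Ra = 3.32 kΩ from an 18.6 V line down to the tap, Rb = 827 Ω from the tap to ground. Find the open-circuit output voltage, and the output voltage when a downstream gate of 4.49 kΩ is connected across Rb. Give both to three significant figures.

Open-circuit: V = 18.6 × 827/(3320 + 827) = 3.71 V.
With the load, Rb becomes Rb‖R_L = 698.4 Ω, so V = 18.6 × 698.4/4018 = 3.23 V.

Unloaded: 3.71 V; loaded: 3.23 V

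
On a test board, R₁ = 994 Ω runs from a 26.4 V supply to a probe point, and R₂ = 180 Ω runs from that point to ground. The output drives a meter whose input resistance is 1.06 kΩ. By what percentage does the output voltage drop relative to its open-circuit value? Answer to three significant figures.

12.6 %

The divider's output (Thévenin) resistance is R₁‖R₂ = 152.4 Ω.
Fractional drop under load = R_th/(R_th + R_L) = 152.4 / (152.4 + 1060) = 0.1257.
So the output falls by 12.6 %.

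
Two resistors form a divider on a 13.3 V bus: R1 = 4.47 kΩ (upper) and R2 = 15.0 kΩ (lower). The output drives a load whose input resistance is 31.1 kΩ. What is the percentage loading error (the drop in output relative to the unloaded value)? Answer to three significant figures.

9.97 %

Unloaded V = 13.3 × 15.0/19.47 = 10.247 V.
Loaded: R2‖R_L = 10.12 kΩ, giving V = 13.3 × 10.12/14.59 = 9.2250 V.
Drop = (10.247 − 9.2250) / 10.247 = 9.97 %.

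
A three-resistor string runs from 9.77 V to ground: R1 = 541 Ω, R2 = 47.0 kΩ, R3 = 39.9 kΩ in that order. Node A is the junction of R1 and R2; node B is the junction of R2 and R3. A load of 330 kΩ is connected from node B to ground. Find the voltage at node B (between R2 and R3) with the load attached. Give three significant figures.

At node B, R3 is in parallel with the load: R3‖R_L = 35600 Ω.
Below node A the resistance is R2 + (R3‖R_L) = 82600 Ω, so V_A = 9.77 × 82600/83140 = 9.706 V.
Then V_B = V_A × (R3‖R_L)/(R2 + R3‖R_L) = 9.706 × 35600/82600 = 4.18 V.

V ≈ 4.18 V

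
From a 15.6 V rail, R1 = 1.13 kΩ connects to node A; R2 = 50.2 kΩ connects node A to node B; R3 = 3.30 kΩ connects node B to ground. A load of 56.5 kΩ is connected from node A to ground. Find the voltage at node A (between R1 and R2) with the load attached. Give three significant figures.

Below node A the series string R2+R3 = 53.50 kΩ sits in parallel with the 56.5 kΩ load: 27.48 kΩ.
V_A = 15.6 × 27.48/(1.13 + 27.48) = 15.0 V.

V ≈ 15.0 V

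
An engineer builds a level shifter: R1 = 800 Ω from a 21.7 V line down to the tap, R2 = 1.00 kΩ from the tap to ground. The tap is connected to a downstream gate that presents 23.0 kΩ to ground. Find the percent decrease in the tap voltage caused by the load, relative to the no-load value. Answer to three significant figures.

1.90 %

The divider's output (Thévenin) resistance is R1‖R2 = 444.4 Ω.
Fractional drop under load = R_th/(R_th + R_L) = 444.4 / (444.4 + 23000) = 0.01896.
So the output falls by 1.90 %.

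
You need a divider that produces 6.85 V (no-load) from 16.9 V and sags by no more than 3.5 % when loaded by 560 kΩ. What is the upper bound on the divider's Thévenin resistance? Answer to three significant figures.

Loading drop = R_th/(R_th + R_L) ≤ 0.0350, so R_th ≤ R_L · ε/(1−ε) = 560 kΩ × 0.0350/0.9650 = 20.3 kΩ.

R_th ≤ 20.3 kΩ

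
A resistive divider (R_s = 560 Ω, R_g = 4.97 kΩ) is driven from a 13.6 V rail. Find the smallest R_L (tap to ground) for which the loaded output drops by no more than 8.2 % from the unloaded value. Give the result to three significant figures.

Output resistance R_th = R_s‖R_g = (560 × 4970)/5530 = 503.3 Ω.
The fractional drop is R_th/(R_th + R_L); requiring this ≤ 0.0820 gives R_L ≥ R_th(1/0.0820 − 1) = 503.3 × 11.20 = 5.63 kΩ.

R_L(min) ≈ 5.63 kΩ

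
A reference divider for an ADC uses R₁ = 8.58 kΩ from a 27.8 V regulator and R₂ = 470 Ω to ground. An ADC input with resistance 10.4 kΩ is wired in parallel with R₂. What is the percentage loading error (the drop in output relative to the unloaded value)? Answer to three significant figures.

4.11 %

The divider's output (Thévenin) resistance is R₁‖R₂ = 445.6 Ω.
Fractional drop under load = R_th/(R_th + R_L) = 445.6 / (445.6 + 10400) = 0.04109.
So the output falls by 4.11 %.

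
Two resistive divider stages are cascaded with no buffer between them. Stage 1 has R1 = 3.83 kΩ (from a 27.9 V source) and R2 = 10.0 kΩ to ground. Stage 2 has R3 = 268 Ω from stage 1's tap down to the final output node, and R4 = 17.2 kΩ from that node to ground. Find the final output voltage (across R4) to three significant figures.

Stage 2 presents R3+R4 = 17470 Ω as a load on stage 1's tap.
Stage 1's lower leg becomes R2‖(R3+R4) = 6359 Ω, so V_mid = 27.9 × 6359/10190 = 17.41 V.
Stage 2 is itself unloaded: V_out = V_mid × R4/(R3+R4) = 17.41 × 17200/17470 = 17.1 V.

V_out ≈ 17.1 V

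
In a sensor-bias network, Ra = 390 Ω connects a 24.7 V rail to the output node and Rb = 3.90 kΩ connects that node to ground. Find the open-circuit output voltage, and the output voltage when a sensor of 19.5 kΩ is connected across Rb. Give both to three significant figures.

Unloaded: 22.5 V; loaded: 22.1 V

Open-circuit: V = 24.7 × 3900/(390 + 3900) = 22.5 V.
With the load, Rb becomes Rb‖R_L = 3250 Ω, so V = 24.7 × 3250/3640 = 22.1 V.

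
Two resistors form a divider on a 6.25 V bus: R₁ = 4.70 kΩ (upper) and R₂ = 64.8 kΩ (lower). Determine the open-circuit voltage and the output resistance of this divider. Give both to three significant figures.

V_th is the open-circuit tap voltage: 6.25 × 64.8/(4.70 + 64.8) = 5.83 V.
With the supply zeroed, R₁ and R₂ appear in parallel from the tap: R_th = R₁‖R₂ = (4.70 × 64.8)/69.50 = 4.38 kΩ.

V_th = 5.83 V, R_th = 4.38 kΩ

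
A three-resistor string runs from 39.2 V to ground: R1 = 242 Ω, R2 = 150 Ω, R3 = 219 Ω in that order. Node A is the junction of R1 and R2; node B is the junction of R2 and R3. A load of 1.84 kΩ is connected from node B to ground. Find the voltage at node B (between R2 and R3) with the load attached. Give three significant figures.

V ≈ 13.1 V

At node B, R3 is in parallel with the load: R3‖R_L = 195.7 Ω.
Below node A the resistance is R2 + (R3‖R_L) = 345.7 Ω, so V_A = 39.2 × 345.7/587.7 = 23.06 V.
Then V_B = V_A × (R3‖R_L)/(R2 + R3‖R_L) = 23.06 × 195.7/345.7 = 13.1 V.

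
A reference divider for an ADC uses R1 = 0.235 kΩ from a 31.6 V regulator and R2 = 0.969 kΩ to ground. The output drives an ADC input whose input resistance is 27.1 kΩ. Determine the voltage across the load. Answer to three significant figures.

The load sits in parallel with R2: R2‖R_L = (969 × 27100) / (969 + 27100) = 935.5 Ω.
V_out = 31.6 × 935.5 / (235 + 935.5) = 31.6 × 935.5/1171 = 25.3 V.

V_out ≈ 25.3 V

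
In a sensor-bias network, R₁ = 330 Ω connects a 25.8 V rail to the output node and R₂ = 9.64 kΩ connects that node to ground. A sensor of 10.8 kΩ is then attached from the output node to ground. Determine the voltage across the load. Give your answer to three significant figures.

The load sits in parallel with R₂: R₂‖R_L = (9640 × 10800) / (9640 + 10800) = 5094 Ω.
V_out = 25.8 × 5094 / (330 + 5094) = 25.8 × 5094/5424 = 24.2 V.

V_out ≈ 24.2 V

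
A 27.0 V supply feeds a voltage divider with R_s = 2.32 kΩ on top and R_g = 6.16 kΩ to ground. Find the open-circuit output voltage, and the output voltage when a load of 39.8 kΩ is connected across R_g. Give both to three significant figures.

Unloaded: 19.6 V; loaded: 18.8 V

Open-circuit: V = 27.0 × 6.16/(2.32 + 6.16) = 19.6 V.
With the load, R_g becomes R_g‖R_L = 5.334 kΩ, so V = 27.0 × 5.334/7.654 = 18.8 V.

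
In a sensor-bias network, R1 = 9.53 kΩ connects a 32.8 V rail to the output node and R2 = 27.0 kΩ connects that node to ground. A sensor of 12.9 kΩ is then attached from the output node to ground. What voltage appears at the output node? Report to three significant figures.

The load sits in parallel with R2: R2‖R_L = (27.0 × 12.9) / (27.0 + 12.9) = 8.729 kΩ.
V_out = 32.8 × 8.729 / (9.53 + 8.729) = 32.8 × 8.729/18.26 = 15.7 V.

V_out ≈ 15.7 V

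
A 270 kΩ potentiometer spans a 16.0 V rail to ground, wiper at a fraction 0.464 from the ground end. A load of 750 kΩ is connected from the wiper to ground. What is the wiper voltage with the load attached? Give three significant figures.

V ≈ 6.81 V

The wiper splits the pot into (1−α)R = 144.7 kΩ above and αR = 125.3 kΩ below.
Lower section ‖ load = 107.3 kΩ.
V_wiper = 16.0 × 107.3/(144.7 + 107.3) = 6.81 V.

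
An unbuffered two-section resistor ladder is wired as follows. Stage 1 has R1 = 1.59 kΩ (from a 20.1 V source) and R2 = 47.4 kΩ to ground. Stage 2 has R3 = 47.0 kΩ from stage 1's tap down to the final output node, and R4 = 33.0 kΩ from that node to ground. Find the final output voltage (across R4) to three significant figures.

Stage 2 presents R3+R4 = 80.00 kΩ as a load on stage 1's tap.
Stage 1's lower leg becomes R2‖(R3+R4) = 29.76 kΩ, so V_mid = 20.1 × 29.76/31.35 = 19.08 V.
Stage 2 is itself unloaded: V_out = V_mid × R4/(R3+R4) = 19.08 × 33.0/80.00 = 7.87 V.

V_out ≈ 7.87 V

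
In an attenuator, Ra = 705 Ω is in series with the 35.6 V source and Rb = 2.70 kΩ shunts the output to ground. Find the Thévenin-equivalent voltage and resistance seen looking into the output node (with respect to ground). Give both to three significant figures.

V_th = 28.2 V, R_th = 559 Ω

V_th is the open-circuit tap voltage: 35.6 × 2700/(705 + 2700) = 28.2 V.
With the supply zeroed, Ra and Rb appear in parallel from the tap: R_th = Ra‖Rb = (705 × 2700)/3405 = 559 Ω.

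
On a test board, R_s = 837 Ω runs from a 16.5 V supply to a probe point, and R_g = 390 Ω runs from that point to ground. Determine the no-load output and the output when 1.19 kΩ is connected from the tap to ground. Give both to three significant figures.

Unloaded: 5.24 V; loaded: 4.29 V

Open-circuit: V = 16.5 × 390/(837 + 390) = 5.24 V.
With the load, R_g becomes R_g‖R_L = 293.7 Ω, so V = 16.5 × 293.7/1131 = 4.29 V.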